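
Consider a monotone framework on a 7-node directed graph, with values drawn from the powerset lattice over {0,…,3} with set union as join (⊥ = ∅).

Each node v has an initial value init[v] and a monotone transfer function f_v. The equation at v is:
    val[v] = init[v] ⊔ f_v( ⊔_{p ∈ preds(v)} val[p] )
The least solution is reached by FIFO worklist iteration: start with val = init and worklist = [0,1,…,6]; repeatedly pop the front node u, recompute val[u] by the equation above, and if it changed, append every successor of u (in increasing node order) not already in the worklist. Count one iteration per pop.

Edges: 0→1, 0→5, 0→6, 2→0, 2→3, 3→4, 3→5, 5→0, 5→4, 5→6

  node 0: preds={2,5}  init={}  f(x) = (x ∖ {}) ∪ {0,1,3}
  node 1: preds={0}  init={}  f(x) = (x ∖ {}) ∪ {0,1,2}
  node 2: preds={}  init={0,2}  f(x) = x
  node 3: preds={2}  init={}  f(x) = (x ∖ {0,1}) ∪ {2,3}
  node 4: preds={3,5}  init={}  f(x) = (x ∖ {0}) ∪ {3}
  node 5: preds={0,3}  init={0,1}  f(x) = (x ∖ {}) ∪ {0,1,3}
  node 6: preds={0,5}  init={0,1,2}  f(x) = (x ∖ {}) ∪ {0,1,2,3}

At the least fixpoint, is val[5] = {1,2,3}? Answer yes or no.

Iteration log — 9 steps:
  step 1. node 0  ⊔preds={0,1,2}  new={0,1,2,3}  old={}  +wl: 
  step 2. node 1  ⊔preds={0,1,2,3}  new={0,1,2,3}  old={}  +wl: 
  step 3. node 2  ⊔preds={}  new={0,2}  stable
  step 4. node 3  ⊔preds={0,2}  new={2,3}  old={}  +wl: 
  step 5. node 4  ⊔preds={0,1,2,3}  new={1,2,3}  old={}  +wl: 
  step 6. node 5  ⊔preds={0,1,2,3}  new={0,1,2,3}  old={0,1}  +wl: 0,4
  step 7. node 6  ⊔preds={0,1,2,3}  new={0,1,2,3}  old={0,1,2}  +wl: 
  step 8. node 0  ⊔preds={0,1,2,3}  new={0,1,2,3}  stable
  step 9. node 4  ⊔preds={0,1,2,3}  new={1,2,3}  stable

Least fixpoint reached:
  node 0: {0,1,2,3}
  node 1: {0,1,2,3}
  node 2: {0,2}
  node 3: {2,3}
  node 4: {1,2,3}
  node 5: {0,1,2,3}
  node 6: {0,1,2,3}

no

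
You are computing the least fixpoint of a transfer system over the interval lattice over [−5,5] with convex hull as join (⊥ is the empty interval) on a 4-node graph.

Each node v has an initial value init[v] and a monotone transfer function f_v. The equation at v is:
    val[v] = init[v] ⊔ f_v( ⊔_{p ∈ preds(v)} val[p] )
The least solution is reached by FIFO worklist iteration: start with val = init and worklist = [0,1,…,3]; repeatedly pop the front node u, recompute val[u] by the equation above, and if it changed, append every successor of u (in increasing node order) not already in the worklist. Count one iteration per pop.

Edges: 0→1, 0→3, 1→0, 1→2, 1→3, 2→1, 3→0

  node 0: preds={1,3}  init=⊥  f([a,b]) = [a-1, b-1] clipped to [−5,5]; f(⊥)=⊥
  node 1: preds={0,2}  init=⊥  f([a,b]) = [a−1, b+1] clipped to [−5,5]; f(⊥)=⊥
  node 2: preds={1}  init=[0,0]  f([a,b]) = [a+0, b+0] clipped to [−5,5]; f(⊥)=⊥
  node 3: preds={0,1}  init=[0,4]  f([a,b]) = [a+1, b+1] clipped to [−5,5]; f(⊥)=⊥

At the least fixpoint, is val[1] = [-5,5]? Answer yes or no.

Trace (14 dequeues):
  [1] u=0 | in [0,4] | out [-1,3] | prev ⊥ | push {}
  [2] u=1 | in [-1,3] | out [-2,4] | prev ⊥ | push {0}
  [3] u=2 | in [-2,4] | out [-2,4] | prev [0,0] | push {1}
  [4] u=3 | in [-2,4] | out [-1,5] | prev [0,4] | push {}
  [5] u=0 | in [-2,5] | out [-3,4] | prev [-1,3] | push {3}
  [6] u=1 | in [-3,4] | out [-4,5] | prev [-2,4] | push {0,2}
  [7] u=3 | in [-4,5] | out [-3,5] | prev [-1,5] | push {}
  [8] u=0 | in [-4,5] | out [-5,4] | prev [-3,4] | push {1,3}
  [9] u=2 | in [-4,5] | out [-4,5] | prev [-2,4] | push {}
  [10] u=1 | in [-5,5] | out [-5,5] | prev [-4,5] | push {0,2}
  [11] u=3 | in [-5,5] | out [-4,5] | prev [-3,5] | push {}
  [12] u=0 | in [-5,5] | out [-5,4] | ==
  [13] u=2 | in [-5,5] | out [-5,5] | prev [-4,5] | push {1}
  [14] u=1 | in [-5,5] | out [-5,5] | ==

Converged values:
  [0] [-5,4]
  [1] [-5,5]
  [2] [-5,5]
  [3] [-4,5]

yes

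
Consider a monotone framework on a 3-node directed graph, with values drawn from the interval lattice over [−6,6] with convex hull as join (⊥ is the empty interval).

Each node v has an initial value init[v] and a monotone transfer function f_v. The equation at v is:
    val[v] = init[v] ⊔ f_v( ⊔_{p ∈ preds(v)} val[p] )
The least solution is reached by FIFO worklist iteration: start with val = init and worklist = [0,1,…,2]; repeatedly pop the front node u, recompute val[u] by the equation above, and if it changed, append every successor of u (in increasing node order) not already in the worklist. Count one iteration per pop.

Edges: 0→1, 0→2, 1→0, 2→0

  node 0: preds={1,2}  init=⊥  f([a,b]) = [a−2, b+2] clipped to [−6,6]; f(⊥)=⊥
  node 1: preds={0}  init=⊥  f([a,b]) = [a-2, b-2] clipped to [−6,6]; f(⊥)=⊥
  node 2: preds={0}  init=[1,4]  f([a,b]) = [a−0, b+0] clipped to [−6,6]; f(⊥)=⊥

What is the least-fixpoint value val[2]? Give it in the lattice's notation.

Iteration log — 10 steps:
  step 1. node 0  ⊔preds=[1,4]  new=[-1,6]  old=⊥  +wl: 
  step 2. node 1  ⊔preds=[-1,6]  new=[-3,4]  old=⊥  +wl: 0
  step 3. node 2  ⊔preds=[-1,6]  new=[-1,6]  old=[1,4]  +wl: 
  step 4. node 0  ⊔preds=[-3,6]  new=[-5,6]  old=[-1,6]  +wl: 1,2
  step 5. node 1  ⊔preds=[-5,6]  new=[-6,4]  old=[-3,4]  +wl: 0
  step 6. node 2  ⊔preds=[-5,6]  new=[-5,6]  old=[-1,6]  +wl: 
  step 7. node 0  ⊔preds=[-6,6]  new=[-6,6]  old=[-5,6]  +wl: 1,2
  step 8. node 1  ⊔preds=[-6,6]  new=[-6,4]  stable
  step 9. node 2  ⊔preds=[-6,6]  new=[-6,6]  old=[-5,6]  +wl: 0
  step 10. node 0  ⊔preds=[-6,6]  new=[-6,6]  stable

Least fixpoint reached:
  node 0: [-6,6]
  node 1: [-6,4]
  node 2: [-6,6]

[-6,6]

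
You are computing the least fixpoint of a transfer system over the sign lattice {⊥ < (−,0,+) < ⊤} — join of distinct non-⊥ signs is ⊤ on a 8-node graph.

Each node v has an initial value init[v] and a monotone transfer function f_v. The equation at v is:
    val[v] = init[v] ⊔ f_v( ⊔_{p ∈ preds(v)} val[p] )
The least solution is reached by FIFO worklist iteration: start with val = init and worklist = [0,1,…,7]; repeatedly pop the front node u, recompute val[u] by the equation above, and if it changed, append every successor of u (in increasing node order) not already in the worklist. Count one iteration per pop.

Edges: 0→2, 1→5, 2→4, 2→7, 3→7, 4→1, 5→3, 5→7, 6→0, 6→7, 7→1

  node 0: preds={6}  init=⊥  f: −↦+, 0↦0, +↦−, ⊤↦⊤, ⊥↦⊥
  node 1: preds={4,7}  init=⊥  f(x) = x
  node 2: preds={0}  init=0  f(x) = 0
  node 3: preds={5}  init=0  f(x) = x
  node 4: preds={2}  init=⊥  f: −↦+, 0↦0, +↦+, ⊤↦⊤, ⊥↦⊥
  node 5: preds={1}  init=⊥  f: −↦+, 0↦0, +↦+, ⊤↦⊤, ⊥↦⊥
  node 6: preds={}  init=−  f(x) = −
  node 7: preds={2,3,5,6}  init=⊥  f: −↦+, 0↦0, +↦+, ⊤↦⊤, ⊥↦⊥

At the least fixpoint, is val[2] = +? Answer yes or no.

Iteration log — 12 steps:
  step 1. node 0  ⊔preds=−  new=+  old=⊥  +wl: 
  step 2. node 1  ⊔preds=⊥  new=⊥  stable
  step 3. node 2  ⊔preds=+  new=0  stable
  step 4. node 3  ⊔preds=⊥  new=0  stable
  step 5. node 4  ⊔preds=0  new=0  old=⊥  +wl: 1
  step 6. node 5  ⊔preds=⊥  new=⊥  stable
  step 7. node 6  ⊔preds=⊥  new=−  stable
  step 8. node 7  ⊔preds=⊤  new=⊤  old=⊥  +wl: 
  step 9. node 1  ⊔preds=⊤  new=⊤  old=⊥  +wl: 5
  step 10. node 5  ⊔preds=⊤  new=⊤  old=⊥  +wl: 3,7
  step 11. node 3  ⊔preds=⊤  new=⊤  old=0  +wl: 
  step 12. node 7  ⊔preds=⊤  new=⊤  stable

Least fixpoint reached:
  node 0: +
  node 1: ⊤
  node 2: 0
  node 3: ⊤
  node 4: 0
  node 5: ⊤
  node 6: −
  node 7: ⊤

no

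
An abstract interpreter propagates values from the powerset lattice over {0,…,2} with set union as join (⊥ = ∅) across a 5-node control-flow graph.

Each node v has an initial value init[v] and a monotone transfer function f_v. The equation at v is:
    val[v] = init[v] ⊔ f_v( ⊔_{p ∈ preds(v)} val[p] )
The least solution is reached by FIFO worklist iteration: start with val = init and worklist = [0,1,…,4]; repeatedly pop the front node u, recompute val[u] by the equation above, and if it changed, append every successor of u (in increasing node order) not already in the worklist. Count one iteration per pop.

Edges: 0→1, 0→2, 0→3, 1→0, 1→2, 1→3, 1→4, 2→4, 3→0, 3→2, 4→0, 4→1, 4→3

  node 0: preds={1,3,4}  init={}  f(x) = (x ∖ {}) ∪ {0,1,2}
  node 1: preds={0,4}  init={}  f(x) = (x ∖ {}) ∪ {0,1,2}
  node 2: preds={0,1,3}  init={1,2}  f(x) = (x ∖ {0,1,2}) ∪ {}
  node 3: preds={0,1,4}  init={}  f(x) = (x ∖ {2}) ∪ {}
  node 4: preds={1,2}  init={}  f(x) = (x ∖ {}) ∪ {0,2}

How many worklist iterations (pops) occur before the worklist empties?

Worklist (9 pops):
  #1 pop 0: in={} → {0,1,2} (was {}); enqueue []
  #2 pop 1: in={0,1,2} → {0,1,2} (was {}); enqueue [0]
  #3 pop 2: in={0,1,2} → {1,2} (no change)
  #4 pop 3: in={0,1,2} → {0,1} (was {}); enqueue [2]
  #5 pop 4: in={0,1,2} → {0,1,2} (was {}); enqueue [1,3]
  #6 pop 0: in={0,1,2} → {0,1,2} (no change)
  #7 pop 2: in={0,1,2} → {1,2} (no change)
  #8 pop 1: in={0,1,2} → {0,1,2} (no change)
  #9 pop 3: in={0,1,2} → {0,1} (no change)

Fixpoint:
  val[0] = {0,1,2}
  val[1] = {0,1,2}
  val[2] = {1,2}
  val[3] = {0,1}
  val[4] = {0,1,2}

9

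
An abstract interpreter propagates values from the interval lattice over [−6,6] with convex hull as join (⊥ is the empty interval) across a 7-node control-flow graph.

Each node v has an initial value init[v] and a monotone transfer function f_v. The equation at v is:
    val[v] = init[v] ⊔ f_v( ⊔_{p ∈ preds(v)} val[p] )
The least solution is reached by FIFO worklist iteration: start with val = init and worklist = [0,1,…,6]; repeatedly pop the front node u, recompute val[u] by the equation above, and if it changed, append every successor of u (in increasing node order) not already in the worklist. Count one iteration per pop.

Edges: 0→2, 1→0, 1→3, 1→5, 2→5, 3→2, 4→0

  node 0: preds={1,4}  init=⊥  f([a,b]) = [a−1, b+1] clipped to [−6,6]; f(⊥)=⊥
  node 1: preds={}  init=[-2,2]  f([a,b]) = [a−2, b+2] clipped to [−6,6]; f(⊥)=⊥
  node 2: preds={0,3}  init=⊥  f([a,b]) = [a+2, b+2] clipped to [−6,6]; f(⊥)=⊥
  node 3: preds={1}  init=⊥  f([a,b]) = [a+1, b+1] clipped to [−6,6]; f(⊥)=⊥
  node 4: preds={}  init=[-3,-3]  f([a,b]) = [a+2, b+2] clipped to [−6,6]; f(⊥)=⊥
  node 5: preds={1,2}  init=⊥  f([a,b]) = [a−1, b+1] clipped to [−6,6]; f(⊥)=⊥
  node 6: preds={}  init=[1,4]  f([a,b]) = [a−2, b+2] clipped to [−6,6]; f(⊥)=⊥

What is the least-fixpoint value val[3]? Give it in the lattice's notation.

Trace (8 dequeues):
  [1] u=0 | in [-3,2] | out [-4,3] | prev ⊥ | push {}
  [2] u=1 | in ⊥ | out [-2,2] | ==
  [3] u=2 | in [-4,3] | out [-2,5] | prev ⊥ | push {}
  [4] u=3 | in [-2,2] | out [-1,3] | prev ⊥ | push {2}
  [5] u=4 | in ⊥ | out [-3,-3] | ==
  [6] u=5 | in [-2,5] | out [-3,6] | prev ⊥ | push {}
  [7] u=6 | in ⊥ | out [1,4] | ==
  [8] u=2 | in [-4,3] | out [-2,5] | ==

Converged values:
  [0] [-4,3]
  [1] [-2,2]
  [2] [-2,5]
  [3] [-1,3]
  [4] [-3,-3]
  [5] [-3,6]
  [6] [1,4]

[-1,3]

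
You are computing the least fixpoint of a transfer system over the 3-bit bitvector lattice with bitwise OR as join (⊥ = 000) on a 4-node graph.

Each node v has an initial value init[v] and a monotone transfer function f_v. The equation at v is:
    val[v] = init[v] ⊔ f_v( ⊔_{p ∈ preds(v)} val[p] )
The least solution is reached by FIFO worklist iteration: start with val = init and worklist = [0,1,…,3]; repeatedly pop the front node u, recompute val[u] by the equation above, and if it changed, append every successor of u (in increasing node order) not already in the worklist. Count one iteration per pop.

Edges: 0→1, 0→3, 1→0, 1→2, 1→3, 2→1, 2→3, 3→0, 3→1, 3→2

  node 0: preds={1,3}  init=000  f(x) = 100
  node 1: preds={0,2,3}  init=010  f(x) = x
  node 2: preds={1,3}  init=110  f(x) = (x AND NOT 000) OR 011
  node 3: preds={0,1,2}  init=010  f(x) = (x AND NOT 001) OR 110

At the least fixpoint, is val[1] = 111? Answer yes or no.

yes

Worklist (9 pops):
  #1 pop 0: in=010 → 100 (was 000); enqueue []
  #2 pop 1: in=110 → 110 (was 010); enqueue [0]
  #3 pop 2: in=110 → 111 (was 110); enqueue [1]
  #4 pop 3: in=111 → 110 (was 010); enqueue [2]
  #5 pop 0: in=110 → 100 (no change)
  #6 pop 1: in=111 → 111 (was 110); enqueue [0,3]
  #7 pop 2: in=111 → 111 (no change)
  #8 pop 0: in=111 → 100 (no change)
  #9 pop 3: in=111 → 110 (no change)

Fixpoint:
  val[0] = 100
  val[1] = 111
  val[2] = 111
  val[3] = 110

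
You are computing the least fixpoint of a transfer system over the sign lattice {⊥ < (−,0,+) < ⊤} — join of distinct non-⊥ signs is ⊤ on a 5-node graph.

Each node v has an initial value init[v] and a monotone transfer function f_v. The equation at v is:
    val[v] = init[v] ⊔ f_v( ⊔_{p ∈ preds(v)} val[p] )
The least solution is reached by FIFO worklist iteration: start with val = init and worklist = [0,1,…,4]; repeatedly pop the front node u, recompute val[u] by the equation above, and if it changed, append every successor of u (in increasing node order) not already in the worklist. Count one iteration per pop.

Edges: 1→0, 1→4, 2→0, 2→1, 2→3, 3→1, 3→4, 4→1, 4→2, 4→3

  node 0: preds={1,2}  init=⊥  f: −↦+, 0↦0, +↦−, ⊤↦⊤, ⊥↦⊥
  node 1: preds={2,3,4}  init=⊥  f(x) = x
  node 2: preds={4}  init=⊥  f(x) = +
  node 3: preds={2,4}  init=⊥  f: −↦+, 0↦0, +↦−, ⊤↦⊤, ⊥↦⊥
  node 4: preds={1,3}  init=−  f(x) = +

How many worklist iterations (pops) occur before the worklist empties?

11

Iteration log — 11 steps:
  step 1. node 0  ⊔preds=⊥  new=⊥  stable
  step 2. node 1  ⊔preds=−  new=−  old=⊥  +wl: 0
  step 3. node 2  ⊔preds=−  new=+  old=⊥  +wl: 1
  step 4. node 3  ⊔preds=⊤  new=⊤  old=⊥  +wl: 
  step 5. node 4  ⊔preds=⊤  new=⊤  old=−  +wl: 2,3
  step 6. node 0  ⊔preds=⊤  new=⊤  old=⊥  +wl: 
  step 7. node 1  ⊔preds=⊤  new=⊤  old=−  +wl: 0,4
  step 8. node 2  ⊔preds=⊤  new=+  stable
  step 9. node 3  ⊔preds=⊤  new=⊤  stable
  step 10. node 0  ⊔preds=⊤  new=⊤  stable
  step 11. node 4  ⊔preds=⊤  new=⊤  stable

Least fixpoint reached:
  node 0: ⊤
  node 1: ⊤
  node 2: +
  node 3: ⊤
  node 4: ⊤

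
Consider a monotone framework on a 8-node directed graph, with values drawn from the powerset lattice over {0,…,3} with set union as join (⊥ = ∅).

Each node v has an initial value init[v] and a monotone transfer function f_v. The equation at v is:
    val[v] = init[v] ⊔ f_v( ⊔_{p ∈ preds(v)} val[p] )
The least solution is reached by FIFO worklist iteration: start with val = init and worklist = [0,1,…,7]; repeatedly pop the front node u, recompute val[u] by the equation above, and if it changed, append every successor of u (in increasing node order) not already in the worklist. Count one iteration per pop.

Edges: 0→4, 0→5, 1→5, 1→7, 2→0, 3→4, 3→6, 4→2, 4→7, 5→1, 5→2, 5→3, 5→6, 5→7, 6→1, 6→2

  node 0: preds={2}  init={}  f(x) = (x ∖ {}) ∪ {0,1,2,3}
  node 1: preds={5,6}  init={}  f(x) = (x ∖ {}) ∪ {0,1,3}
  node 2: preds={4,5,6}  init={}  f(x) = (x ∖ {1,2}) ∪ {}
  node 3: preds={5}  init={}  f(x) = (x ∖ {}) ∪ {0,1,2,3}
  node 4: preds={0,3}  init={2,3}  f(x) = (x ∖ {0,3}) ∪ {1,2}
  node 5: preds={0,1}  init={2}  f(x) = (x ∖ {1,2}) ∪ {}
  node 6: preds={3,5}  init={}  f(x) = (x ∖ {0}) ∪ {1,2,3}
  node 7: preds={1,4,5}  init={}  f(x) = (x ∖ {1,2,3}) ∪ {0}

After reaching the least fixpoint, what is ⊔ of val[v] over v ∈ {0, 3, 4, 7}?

Trace (13 dequeues):
  [1] u=0 | in {} | out {0,1,2,3} | prev {} | push {}
  [2] u=1 | in {2} | out {0,1,2,3} | prev {} | push {}
  [3] u=2 | in {2,3} | out {3} | prev {} | push {0}
  [4] u=3 | in {2} | out {0,1,2,3} | prev {} | push {}
  [5] u=4 | in {0,1,2,3} | out {1,2,3} | prev {2,3} | push {2}
  [6] u=5 | in {0,1,2,3} | out {0,2,3} | prev {2} | push {1,3}
  [7] u=6 | in {0,1,2,3} | out {1,2,3} | prev {} | push {}
  [8] u=7 | in {0,1,2,3} | out {0} | prev {} | push {}
  [9] u=0 | in {3} | out {0,1,2,3} | ==
  [10] u=2 | in {0,1,2,3} | out {0,3} | prev {3} | push {0}
  [11] u=1 | in {0,1,2,3} | out {0,1,2,3} | ==
  [12] u=3 | in {0,2,3} | out {0,1,2,3} | ==
  [13] u=0 | in {0,3} | out {0,1,2,3} | ==

Converged values:
  [0] {0,1,2,3}
  [1] {0,1,2,3}
  [2] {0,3}
  [3] {0,1,2,3}
  [4] {1,2,3}
  [5] {0,2,3}
  [6] {1,2,3}
  [7] {0}

{0,1,2,3}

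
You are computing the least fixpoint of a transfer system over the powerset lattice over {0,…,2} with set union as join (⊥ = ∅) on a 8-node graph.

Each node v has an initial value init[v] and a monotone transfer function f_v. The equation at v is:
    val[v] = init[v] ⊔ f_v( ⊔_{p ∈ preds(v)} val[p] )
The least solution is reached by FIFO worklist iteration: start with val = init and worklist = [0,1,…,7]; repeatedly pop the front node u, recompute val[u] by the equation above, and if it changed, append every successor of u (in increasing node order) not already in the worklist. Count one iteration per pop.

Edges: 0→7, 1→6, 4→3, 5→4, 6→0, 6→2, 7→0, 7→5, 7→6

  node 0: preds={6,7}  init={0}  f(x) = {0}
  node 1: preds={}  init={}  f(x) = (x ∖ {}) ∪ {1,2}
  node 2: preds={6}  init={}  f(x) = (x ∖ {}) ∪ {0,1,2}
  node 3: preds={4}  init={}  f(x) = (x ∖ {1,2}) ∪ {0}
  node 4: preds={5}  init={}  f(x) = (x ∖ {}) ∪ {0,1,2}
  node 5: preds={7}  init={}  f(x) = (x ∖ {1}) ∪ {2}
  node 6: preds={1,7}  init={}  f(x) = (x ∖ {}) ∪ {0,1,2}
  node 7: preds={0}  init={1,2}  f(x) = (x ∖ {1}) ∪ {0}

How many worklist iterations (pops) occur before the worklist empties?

Worklist (15 pops):
  #1 pop 0: in={1,2} → {0} (no change)
  #2 pop 1: in={} → {1,2} (was {}); enqueue []
  #3 pop 2: in={} → {0,1,2} (was {}); enqueue []
  #4 pop 3: in={} → {0} (was {}); enqueue []
  #5 pop 4: in={} → {0,1,2} (was {}); enqueue [3]
  #6 pop 5: in={1,2} → {2} (was {}); enqueue [4]
  #7 pop 6: in={1,2} → {0,1,2} (was {}); enqueue [0,2]
  #8 pop 7: in={0} → {0,1,2} (was {1,2}); enqueue [5,6]
  #9 pop 3: in={0,1,2} → {0} (no change)
  #10 pop 4: in={2} → {0,1,2} (no change)
  #11 pop 0: in={0,1,2} → {0} (no change)
  #12 pop 2: in={0,1,2} → {0,1,2} (no change)
  #13 pop 5: in={0,1,2} → {0,2} (was {2}); enqueue [4]
  #14 pop 6: in={0,1,2} → {0,1,2} (no change)
  #15 pop 4: in={0,2} → {0,1,2} (no change)

Fixpoint:
  val[0] = {0}
  val[1] = {1,2}
  val[2] = {0,1,2}
  val[3] = {0}
  val[4] = {0,1,2}
  val[5] = {0,2}
  val[6] = {0,1,2}
  val[7] = {0,1,2}

15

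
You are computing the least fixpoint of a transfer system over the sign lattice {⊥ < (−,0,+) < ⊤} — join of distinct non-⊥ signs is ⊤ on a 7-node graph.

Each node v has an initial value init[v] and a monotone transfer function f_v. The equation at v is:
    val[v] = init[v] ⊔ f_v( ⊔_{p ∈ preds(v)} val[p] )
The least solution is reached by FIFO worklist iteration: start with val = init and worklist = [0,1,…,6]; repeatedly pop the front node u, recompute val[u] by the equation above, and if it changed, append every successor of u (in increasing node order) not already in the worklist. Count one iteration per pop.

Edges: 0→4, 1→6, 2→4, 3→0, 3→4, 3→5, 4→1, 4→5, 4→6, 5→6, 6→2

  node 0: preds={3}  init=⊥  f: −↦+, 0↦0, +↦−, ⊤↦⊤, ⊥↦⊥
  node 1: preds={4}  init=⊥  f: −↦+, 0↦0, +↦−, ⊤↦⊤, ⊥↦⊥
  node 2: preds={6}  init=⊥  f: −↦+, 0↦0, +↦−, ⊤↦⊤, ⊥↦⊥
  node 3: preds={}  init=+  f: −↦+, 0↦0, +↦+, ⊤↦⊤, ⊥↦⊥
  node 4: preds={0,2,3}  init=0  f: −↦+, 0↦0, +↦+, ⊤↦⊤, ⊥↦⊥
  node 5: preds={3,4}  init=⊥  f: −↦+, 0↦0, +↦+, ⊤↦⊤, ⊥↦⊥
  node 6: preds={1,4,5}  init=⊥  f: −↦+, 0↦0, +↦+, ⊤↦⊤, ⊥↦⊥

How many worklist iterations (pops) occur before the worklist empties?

Trace (11 dequeues):
  [1] u=0 | in + | out − | prev ⊥ | push {}
  [2] u=1 | in 0 | out 0 | prev ⊥ | push {}
  [3] u=2 | in ⊥ | out ⊥ | ==
  [4] u=3 | in ⊥ | out + | ==
  [5] u=4 | in ⊤ | out ⊤ | prev 0 | push {1}
  [6] u=5 | in ⊤ | out ⊤ | prev ⊥ | push {}
  [7] u=6 | in ⊤ | out ⊤ | prev ⊥ | push {2}
  [8] u=1 | in ⊤ | out ⊤ | prev 0 | push {6}
  [9] u=2 | in ⊤ | out ⊤ | prev ⊥ | push {4}
  [10] u=6 | in ⊤ | out ⊤ | ==
  [11] u=4 | in ⊤ | out ⊤ | ==

Converged values:
  [0] −
  [1] ⊤
  [2] ⊤
  [3] +
  [4] ⊤
  [5] ⊤
  [6] ⊤

11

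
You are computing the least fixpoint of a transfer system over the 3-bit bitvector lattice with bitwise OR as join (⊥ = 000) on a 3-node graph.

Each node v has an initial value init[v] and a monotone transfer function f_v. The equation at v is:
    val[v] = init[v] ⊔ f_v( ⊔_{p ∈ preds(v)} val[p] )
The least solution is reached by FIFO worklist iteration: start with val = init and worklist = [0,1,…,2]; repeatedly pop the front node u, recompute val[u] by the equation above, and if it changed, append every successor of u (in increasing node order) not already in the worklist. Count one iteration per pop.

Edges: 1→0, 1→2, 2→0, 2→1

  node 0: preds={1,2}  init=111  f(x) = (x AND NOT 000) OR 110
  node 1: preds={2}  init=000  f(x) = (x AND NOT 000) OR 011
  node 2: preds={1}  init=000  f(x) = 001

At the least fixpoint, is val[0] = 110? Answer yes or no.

Iteration log — 5 steps:
  step 1. node 0  ⊔preds=000  new=111  stable
  step 2. node 1  ⊔preds=000  new=011  old=000  +wl: 0
  step 3. node 2  ⊔preds=011  new=001  old=000  +wl: 1
  step 4. node 0  ⊔preds=011  new=111  stable
  step 5. node 1  ⊔preds=001  new=011  stable

Least fixpoint reached:
  node 0: 111
  node 1: 011
  node 2: 001

no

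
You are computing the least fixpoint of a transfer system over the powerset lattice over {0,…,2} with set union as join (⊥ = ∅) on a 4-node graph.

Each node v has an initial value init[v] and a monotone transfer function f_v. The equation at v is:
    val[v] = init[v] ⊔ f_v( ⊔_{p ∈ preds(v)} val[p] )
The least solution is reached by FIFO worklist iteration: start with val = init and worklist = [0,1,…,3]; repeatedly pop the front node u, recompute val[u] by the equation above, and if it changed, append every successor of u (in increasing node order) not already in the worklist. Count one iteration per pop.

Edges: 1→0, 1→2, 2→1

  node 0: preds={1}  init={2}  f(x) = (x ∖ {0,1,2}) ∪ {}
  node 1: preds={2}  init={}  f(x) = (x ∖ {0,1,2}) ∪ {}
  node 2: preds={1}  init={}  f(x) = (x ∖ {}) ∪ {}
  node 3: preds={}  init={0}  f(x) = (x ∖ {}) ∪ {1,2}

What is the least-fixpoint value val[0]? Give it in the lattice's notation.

{2}

Trace (4 dequeues):
  [1] u=0 | in {} | out {2} | ==
  [2] u=1 | in {} | out {} | ==
  [3] u=2 | in {} | out {} | ==
  [4] u=3 | in {} | out {0,1,2} | prev {0} | push {}

Converged values:
  [0] {2}
  [1] {}
  [2] {}
  [3] {0,1,2}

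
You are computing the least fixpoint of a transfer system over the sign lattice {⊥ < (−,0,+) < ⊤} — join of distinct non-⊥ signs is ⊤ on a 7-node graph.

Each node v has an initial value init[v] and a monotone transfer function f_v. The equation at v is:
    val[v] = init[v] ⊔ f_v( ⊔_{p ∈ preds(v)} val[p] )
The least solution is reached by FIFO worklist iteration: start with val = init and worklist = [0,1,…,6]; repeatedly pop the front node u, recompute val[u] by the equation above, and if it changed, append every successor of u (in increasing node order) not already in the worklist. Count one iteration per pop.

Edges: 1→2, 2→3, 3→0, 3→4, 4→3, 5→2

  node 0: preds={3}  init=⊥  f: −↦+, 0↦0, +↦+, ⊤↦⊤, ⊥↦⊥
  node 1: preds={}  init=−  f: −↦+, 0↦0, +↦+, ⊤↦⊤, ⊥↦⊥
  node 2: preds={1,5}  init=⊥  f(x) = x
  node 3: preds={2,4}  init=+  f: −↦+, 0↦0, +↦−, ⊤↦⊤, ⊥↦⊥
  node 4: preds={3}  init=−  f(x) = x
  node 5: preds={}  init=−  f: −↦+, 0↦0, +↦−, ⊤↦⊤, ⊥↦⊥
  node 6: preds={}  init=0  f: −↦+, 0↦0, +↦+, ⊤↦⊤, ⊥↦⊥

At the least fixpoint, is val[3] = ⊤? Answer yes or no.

yes

Worklist (10 pops):
  #1 pop 0: in=+ → + (was ⊥); enqueue []
  #2 pop 1: in=⊥ → − (no change)
  #3 pop 2: in=− → − (was ⊥); enqueue []
  #4 pop 3: in=− → + (no change)
  #5 pop 4: in=+ → ⊤ (was −); enqueue [3]
  #6 pop 5: in=⊥ → − (no change)
  #7 pop 6: in=⊥ → 0 (no change)
  #8 pop 3: in=⊤ → ⊤ (was +); enqueue [0,4]
  #9 pop 0: in=⊤ → ⊤ (was +); enqueue []
  #10 pop 4: in=⊤ → ⊤ (no change)

Fixpoint:
  val[0] = ⊤
  val[1] = −
  val[2] = −
  val[3] = ⊤
  val[4] = ⊤
  val[5] = −
  val[6] = 0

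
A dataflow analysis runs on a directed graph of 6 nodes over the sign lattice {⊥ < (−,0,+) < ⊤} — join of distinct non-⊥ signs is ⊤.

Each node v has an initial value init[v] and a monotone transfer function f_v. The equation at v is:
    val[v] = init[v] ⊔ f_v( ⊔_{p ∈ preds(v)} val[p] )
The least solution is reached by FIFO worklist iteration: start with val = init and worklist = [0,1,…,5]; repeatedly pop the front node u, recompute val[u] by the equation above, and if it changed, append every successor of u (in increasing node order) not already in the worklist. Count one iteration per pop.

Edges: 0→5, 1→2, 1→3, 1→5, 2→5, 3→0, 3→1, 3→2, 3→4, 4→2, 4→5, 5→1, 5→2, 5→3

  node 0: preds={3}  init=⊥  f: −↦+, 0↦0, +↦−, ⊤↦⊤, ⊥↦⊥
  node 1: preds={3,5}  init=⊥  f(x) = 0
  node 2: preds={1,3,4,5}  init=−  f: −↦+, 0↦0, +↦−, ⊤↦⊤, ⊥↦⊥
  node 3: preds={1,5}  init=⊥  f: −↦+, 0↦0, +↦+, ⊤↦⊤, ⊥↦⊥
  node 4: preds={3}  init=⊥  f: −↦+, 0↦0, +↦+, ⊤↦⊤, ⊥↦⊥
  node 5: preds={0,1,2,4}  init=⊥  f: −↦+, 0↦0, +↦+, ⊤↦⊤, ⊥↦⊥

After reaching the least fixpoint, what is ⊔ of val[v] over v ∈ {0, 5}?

Iteration log — 17 steps:
  step 1. node 0  ⊔preds=⊥  new=⊥  stable
  step 2. node 1  ⊔preds=⊥  new=0  old=⊥  +wl: 
  step 3. node 2  ⊔preds=0  new=⊤  old=−  +wl: 
  step 4. node 3  ⊔preds=0  new=0  old=⊥  +wl: 0,1,2
  step 5. node 4  ⊔preds=0  new=0  old=⊥  +wl: 
  step 6. node 5  ⊔preds=⊤  new=⊤  old=⊥  +wl: 3
  step 7. node 0  ⊔preds=0  new=0  old=⊥  +wl: 5
  step 8. node 1  ⊔preds=⊤  new=0  stable
  step 9. node 2  ⊔preds=⊤  new=⊤  stable
  step 10. node 3  ⊔preds=⊤  new=⊤  old=0  +wl: 0,1,2,4
  step 11. node 5  ⊔preds=⊤  new=⊤  stable
  step 12. node 0  ⊔preds=⊤  new=⊤  old=0  +wl: 5
  step 13. node 1  ⊔preds=⊤  new=0  stable
  step 14. node 2  ⊔preds=⊤  new=⊤  stable
  step 15. node 4  ⊔preds=⊤  new=⊤  old=0  +wl: 2
  step 16. node 5  ⊔preds=⊤  new=⊤  stable
  step 17. node 2  ⊔preds=⊤  new=⊤  stable

Least fixpoint reached:
  node 0: ⊤
  node 1: 0
  node 2: ⊤
  node 3: ⊤
  node 4: ⊤
  node 5: ⊤

⊤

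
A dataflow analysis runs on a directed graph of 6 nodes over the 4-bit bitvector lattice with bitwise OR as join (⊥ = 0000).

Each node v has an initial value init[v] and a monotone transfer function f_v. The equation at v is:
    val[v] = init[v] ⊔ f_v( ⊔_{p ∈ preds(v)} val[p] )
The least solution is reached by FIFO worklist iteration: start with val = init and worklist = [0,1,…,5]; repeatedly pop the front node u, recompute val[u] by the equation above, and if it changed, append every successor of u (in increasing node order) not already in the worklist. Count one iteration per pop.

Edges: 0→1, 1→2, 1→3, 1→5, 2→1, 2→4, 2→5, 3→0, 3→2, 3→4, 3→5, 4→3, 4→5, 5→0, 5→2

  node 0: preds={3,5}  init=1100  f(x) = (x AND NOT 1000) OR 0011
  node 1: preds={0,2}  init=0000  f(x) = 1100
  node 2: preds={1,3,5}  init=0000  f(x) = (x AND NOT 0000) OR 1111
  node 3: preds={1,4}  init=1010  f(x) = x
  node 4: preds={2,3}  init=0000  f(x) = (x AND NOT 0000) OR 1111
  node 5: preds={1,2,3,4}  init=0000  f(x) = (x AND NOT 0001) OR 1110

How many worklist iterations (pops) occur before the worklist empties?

14

Trace (14 dequeues):
  [1] u=0 | in 1010 | out 1111 | prev 1100 | push {}
  [2] u=1 | in 1111 | out 1100 | prev 0000 | push {}
  [3] u=2 | in 1110 | out 1111 | prev 0000 | push {1}
  [4] u=3 | in 1100 | out 1110 | prev 1010 | push {0,2}
  [5] u=4 | in 1111 | out 1111 | prev 0000 | push {3}
  [6] u=5 | in 1111 | out 1110 | prev 0000 | push {}
  [7] u=1 | in 1111 | out 1100 | ==
  [8] u=0 | in 1110 | out 1111 | ==
  [9] u=2 | in 1110 | out 1111 | ==
  [10] u=3 | in 1111 | out 1111 | prev 1110 | push {0,2,4,5}
  [11] u=0 | in 1111 | out 1111 | ==
  [12] u=2 | in 1111 | out 1111 | ==
  [13] u=4 | in 1111 | out 1111 | ==
  [14] u=5 | in 1111 | out 1110 | ==

Converged values:
  [0] 1111
  [1] 1100
  [2] 1111
  [3] 1111
  [4] 1111
  [5] 1110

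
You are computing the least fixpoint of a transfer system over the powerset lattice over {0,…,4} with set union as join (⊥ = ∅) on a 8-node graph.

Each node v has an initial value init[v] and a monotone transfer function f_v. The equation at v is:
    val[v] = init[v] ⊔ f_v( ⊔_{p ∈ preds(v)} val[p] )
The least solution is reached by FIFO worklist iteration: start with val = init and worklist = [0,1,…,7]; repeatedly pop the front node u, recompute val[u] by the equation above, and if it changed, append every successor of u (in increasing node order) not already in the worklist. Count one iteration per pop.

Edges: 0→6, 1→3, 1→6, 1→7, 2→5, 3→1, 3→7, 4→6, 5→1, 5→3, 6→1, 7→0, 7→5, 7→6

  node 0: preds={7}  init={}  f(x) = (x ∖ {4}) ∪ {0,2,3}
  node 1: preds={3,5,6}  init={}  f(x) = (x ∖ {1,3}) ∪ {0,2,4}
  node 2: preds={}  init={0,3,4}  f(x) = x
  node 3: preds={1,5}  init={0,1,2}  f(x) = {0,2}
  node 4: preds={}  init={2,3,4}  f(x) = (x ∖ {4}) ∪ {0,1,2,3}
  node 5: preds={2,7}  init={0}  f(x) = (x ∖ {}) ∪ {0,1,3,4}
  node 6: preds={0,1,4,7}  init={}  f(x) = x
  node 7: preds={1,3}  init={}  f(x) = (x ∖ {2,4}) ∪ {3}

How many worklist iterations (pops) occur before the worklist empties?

13

Worklist (13 pops):
  #1 pop 0: in={} → {0,2,3} (was {}); enqueue []
  #2 pop 1: in={0,1,2} → {0,2,4} (was {}); enqueue []
  #3 pop 2: in={} → {0,3,4} (no change)
  #4 pop 3: in={0,2,4} → {0,1,2} (no change)
  #5 pop 4: in={} → {0,1,2,3,4} (was {2,3,4}); enqueue []
  #6 pop 5: in={0,3,4} → {0,1,3,4} (was {0}); enqueue [1,3]
  #7 pop 6: in={0,1,2,3,4} → {0,1,2,3,4} (was {}); enqueue []
  #8 pop 7: in={0,1,2,4} → {0,1,3} (was {}); enqueue [0,5,6]
  #9 pop 1: in={0,1,2,3,4} → {0,2,4} (no change)
  #10 pop 3: in={0,1,2,3,4} → {0,1,2} (no change)
  #11 pop 0: in={0,1,3} → {0,1,2,3} (was {0,2,3}); enqueue []
  #12 pop 5: in={0,1,3,4} → {0,1,3,4} (no change)
  #13 pop 6: in={0,1,2,3,4} → {0,1,2,3,4} (no change)

Fixpoint:
  val[0] = {0,1,2,3}
  val[1] = {0,2,4}
  val[2] = {0,3,4}
  val[3] = {0,1,2}
  val[4] = {0,1,2,3,4}
  val[5] = {0,1,3,4}
  val[6] = {0,1,2,3,4}
  val[7] = {0,1,3}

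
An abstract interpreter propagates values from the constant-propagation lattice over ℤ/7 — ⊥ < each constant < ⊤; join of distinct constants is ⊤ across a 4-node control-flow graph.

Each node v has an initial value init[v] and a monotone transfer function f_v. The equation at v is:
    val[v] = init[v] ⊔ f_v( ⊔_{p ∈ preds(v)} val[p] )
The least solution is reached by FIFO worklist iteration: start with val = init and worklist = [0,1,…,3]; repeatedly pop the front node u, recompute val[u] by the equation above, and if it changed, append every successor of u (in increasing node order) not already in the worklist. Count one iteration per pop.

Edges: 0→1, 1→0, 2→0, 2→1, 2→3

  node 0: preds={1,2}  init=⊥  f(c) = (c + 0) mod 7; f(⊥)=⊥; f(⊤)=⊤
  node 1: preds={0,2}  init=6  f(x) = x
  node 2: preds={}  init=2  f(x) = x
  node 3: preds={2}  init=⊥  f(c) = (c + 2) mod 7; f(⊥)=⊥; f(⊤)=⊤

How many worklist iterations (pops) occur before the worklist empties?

5

Worklist (5 pops):
  #1 pop 0: in=⊤ → ⊤ (was ⊥); enqueue []
  #2 pop 1: in=⊤ → ⊤ (was 6); enqueue [0]
  #3 pop 2: in=⊥ → 2 (no change)
  #4 pop 3: in=2 → 4 (was ⊥); enqueue []
  #5 pop 0: in=⊤ → ⊤ (no change)

Fixpoint:
  val[0] = ⊤
  val[1] = ⊤
  val[2] = 2
  val[3] = 4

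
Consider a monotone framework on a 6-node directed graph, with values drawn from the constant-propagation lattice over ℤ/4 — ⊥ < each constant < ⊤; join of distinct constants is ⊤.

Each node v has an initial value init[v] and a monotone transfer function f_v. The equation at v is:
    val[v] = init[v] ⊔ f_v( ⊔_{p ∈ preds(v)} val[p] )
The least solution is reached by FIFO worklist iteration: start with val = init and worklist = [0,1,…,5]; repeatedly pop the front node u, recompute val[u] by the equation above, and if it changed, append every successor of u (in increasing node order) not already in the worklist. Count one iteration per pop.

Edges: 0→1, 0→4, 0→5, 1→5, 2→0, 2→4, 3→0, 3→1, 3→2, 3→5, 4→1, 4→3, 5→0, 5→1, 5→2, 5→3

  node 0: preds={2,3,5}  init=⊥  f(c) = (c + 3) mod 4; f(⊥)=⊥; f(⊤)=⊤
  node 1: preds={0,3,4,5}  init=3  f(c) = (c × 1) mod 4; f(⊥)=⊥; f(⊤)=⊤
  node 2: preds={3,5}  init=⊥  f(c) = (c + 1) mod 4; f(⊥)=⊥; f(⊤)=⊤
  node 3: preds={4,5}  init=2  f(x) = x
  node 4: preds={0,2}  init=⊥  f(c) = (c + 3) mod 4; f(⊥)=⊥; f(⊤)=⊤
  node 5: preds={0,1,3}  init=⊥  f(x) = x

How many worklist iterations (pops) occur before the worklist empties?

14

Trace (14 dequeues):
  [1] u=0 | in 2 | out 1 | prev ⊥ | push {}
  [2] u=1 | in ⊤ | out ⊤ | prev 3 | push {}
  [3] u=2 | in 2 | out 3 | prev ⊥ | push {0}
  [4] u=3 | in ⊥ | out 2 | ==
  [5] u=4 | in ⊤ | out ⊤ | prev ⊥ | push {1,3}
  [6] u=5 | in ⊤ | out ⊤ | prev ⊥ | push {2}
  [7] u=0 | in ⊤ | out ⊤ | prev 1 | push {4,5}
  [8] u=1 | in ⊤ | out ⊤ | ==
  [9] u=3 | in ⊤ | out ⊤ | prev 2 | push {0,1}
  [10] u=2 | in ⊤ | out ⊤ | prev 3 | push {}
  [11] u=4 | in ⊤ | out ⊤ | ==
  [12] u=5 | in ⊤ | out ⊤ | ==
  [13] u=0 | in ⊤ | out ⊤ | ==
  [14] u=1 | in ⊤ | out ⊤ | ==

Converged values:
  [0] ⊤
  [1] ⊤
  [2] ⊤
  [3] ⊤
  [4] ⊤
  [5] ⊤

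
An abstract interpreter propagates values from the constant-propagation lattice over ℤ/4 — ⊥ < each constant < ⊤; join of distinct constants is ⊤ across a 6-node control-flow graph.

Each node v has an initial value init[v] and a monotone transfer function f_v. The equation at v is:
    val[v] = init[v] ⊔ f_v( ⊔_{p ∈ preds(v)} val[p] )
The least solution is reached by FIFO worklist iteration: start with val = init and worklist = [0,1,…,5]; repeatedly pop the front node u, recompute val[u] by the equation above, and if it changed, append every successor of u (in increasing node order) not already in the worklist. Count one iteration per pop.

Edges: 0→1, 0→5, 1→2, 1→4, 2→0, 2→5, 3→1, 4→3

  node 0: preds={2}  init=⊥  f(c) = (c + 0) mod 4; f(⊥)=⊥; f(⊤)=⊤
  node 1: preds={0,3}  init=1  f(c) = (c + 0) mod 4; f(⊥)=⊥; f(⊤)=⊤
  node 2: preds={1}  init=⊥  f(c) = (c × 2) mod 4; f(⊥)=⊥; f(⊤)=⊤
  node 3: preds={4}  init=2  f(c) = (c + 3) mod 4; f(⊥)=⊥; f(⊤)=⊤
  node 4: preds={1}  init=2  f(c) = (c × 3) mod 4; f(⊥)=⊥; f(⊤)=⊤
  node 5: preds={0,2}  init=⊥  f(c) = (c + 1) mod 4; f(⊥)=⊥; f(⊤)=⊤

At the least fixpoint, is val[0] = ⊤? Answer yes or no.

Trace (10 dequeues):
  [1] u=0 | in ⊥ | out ⊥ | ==
  [2] u=1 | in 2 | out ⊤ | prev 1 | push {}
  [3] u=2 | in ⊤ | out ⊤ | prev ⊥ | push {0}
  [4] u=3 | in 2 | out ⊤ | prev 2 | push {1}
  [5] u=4 | in ⊤ | out ⊤ | prev 2 | push {3}
  [6] u=5 | in ⊤ | out ⊤ | prev ⊥ | push {}
  [7] u=0 | in ⊤ | out ⊤ | prev ⊥ | push {5}
  [8] u=1 | in ⊤ | out ⊤ | ==
  [9] u=3 | in ⊤ | out ⊤ | ==
  [10] u=5 | in ⊤ | out ⊤ | ==

Converged values:
  [0] ⊤
  [1] ⊤
  [2] ⊤
  [3] ⊤
  [4] ⊤
  [5] ⊤

yes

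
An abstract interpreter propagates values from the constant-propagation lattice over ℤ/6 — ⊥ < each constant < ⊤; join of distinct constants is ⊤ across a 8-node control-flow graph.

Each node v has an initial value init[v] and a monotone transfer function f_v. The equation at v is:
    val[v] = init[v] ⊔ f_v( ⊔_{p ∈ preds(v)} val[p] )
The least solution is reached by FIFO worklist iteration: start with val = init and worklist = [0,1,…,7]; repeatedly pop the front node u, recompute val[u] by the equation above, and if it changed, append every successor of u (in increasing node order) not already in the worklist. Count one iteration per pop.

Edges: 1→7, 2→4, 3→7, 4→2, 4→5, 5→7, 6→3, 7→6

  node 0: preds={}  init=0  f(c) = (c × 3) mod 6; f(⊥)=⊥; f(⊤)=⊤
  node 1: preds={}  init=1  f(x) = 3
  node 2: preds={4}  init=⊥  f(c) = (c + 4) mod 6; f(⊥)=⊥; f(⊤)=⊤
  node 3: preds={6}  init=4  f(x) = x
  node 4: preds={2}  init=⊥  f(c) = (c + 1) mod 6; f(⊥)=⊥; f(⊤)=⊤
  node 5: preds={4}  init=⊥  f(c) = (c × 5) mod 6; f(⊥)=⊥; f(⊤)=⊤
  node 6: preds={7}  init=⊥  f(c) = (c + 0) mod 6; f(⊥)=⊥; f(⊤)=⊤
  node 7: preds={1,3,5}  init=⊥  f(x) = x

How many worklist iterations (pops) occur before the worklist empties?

11

Trace (11 dequeues):
  [1] u=0 | in ⊥ | out 0 | ==
  [2] u=1 | in ⊥ | out ⊤ | prev 1 | push {}
  [3] u=2 | in ⊥ | out ⊥ | ==
  [4] u=3 | in ⊥ | out 4 | ==
  [5] u=4 | in ⊥ | out ⊥ | ==
  [6] u=5 | in ⊥ | out ⊥ | ==
  [7] u=6 | in ⊥ | out ⊥ | ==
  [8] u=7 | in ⊤ | out ⊤ | prev ⊥ | push {6}
  [9] u=6 | in ⊤ | out ⊤ | prev ⊥ | push {3}
  [10] u=3 | in ⊤ | out ⊤ | prev 4 | push {7}
  [11] u=7 | in ⊤ | out ⊤ | ==

Converged values:
  [0] 0
  [1] ⊤
  [2] ⊥
  [3] ⊤
  [4] ⊥
  [5] ⊥
  [6] ⊤
  [7] ⊤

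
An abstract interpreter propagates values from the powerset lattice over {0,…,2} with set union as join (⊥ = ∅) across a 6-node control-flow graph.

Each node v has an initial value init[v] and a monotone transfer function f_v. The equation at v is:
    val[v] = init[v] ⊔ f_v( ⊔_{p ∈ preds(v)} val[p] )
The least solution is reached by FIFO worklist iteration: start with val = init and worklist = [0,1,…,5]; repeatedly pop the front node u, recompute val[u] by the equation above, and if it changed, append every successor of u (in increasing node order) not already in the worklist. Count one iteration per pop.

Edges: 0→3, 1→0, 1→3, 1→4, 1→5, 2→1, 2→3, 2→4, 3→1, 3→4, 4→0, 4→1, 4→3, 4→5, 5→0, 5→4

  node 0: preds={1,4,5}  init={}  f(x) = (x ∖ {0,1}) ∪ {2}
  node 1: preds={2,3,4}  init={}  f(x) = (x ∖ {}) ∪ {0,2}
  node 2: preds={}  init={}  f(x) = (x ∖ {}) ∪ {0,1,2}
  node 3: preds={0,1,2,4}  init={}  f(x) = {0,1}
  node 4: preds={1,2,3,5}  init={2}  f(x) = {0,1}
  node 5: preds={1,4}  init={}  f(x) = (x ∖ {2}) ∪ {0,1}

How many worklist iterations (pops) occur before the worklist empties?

Iteration log — 12 steps:
  step 1. node 0  ⊔preds={2}  new={2}  old={}  +wl: 
  step 2. node 1  ⊔preds={2}  new={0,2}  old={}  +wl: 0
  step 3. node 2  ⊔preds={}  new={0,1,2}  old={}  +wl: 1
  step 4. node 3  ⊔preds={0,1,2}  new={0,1}  old={}  +wl: 
  step 5. node 4  ⊔preds={0,1,2}  new={0,1,2}  old={2}  +wl: 3
  step 6. node 5  ⊔preds={0,1,2}  new={0,1}  old={}  +wl: 4
  step 7. node 0  ⊔preds={0,1,2}  new={2}  stable
  step 8. node 1  ⊔preds={0,1,2}  new={0,1,2}  old={0,2}  +wl: 0,5
  step 9. node 3  ⊔preds={0,1,2}  new={0,1}  stable
  step 10. node 4  ⊔preds={0,1,2}  new={0,1,2}  stable
  step 11. node 0  ⊔preds={0,1,2}  new={2}  stable
  step 12. node 5  ⊔preds={0,1,2}  new={0,1}  stable

Least fixpoint reached:
  node 0: {2}
  node 1: {0,1,2}
  node 2: {0,1,2}
  node 3: {0,1}
  node 4: {0,1,2}
  node 5: {0,1}

12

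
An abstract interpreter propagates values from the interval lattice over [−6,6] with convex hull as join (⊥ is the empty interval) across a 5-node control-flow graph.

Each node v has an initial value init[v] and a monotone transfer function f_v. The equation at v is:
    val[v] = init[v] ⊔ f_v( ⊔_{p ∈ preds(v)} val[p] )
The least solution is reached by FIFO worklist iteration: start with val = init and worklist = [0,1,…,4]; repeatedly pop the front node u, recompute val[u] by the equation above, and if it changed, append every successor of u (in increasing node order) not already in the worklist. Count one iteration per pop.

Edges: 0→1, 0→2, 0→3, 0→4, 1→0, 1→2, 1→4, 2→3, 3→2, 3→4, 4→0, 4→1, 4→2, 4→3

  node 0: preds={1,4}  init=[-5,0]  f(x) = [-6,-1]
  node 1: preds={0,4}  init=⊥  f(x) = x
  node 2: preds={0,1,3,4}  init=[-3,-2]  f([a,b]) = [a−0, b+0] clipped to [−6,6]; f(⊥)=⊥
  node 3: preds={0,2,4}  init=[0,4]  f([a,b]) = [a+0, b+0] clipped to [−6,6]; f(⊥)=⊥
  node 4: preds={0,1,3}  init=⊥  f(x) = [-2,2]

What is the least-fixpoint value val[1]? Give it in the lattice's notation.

[-6,2]

Iteration log — 12 steps:
  step 1. node 0  ⊔preds=⊥  new=[-6,0]  old=[-5,0]  +wl: 
  step 2. node 1  ⊔preds=[-6,0]  new=[-6,0]  old=⊥  +wl: 0
  step 3. node 2  ⊔preds=[-6,4]  new=[-6,4]  old=[-3,-2]  +wl: 
  step 4. node 3  ⊔preds=[-6,4]  new=[-6,4]  old=[0,4]  +wl: 2
  step 5. node 4  ⊔preds=[-6,4]  new=[-2,2]  old=⊥  +wl: 1,3
  step 6. node 0  ⊔preds=[-6,2]  new=[-6,0]  stable
  step 7. node 2  ⊔preds=[-6,4]  new=[-6,4]  stable
  step 8. node 1  ⊔preds=[-6,2]  new=[-6,2]  old=[-6,0]  +wl: 0,2,4
  step 9. node 3  ⊔preds=[-6,4]  new=[-6,4]  stable
  step 10. node 0  ⊔preds=[-6,2]  new=[-6,0]  stable
  step 11. node 2  ⊔preds=[-6,4]  new=[-6,4]  stable
  step 12. node 4  ⊔preds=[-6,4]  new=[-2,2]  stable

Least fixpoint reached:
  node 0: [-6,0]
  node 1: [-6,2]
  node 2: [-6,4]
  node 3: [-6,4]
  node 4: [-2,2]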